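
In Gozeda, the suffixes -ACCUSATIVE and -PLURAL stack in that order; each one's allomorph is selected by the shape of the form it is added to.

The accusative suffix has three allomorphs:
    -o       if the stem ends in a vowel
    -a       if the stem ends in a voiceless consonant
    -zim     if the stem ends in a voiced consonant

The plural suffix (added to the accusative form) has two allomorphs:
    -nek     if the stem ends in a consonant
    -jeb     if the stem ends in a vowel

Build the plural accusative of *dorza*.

dorzaojeb

*dorza* — final sound /a/ (a vowel) → -o → *dorzao*.
The final sound of the accusative form *dorzao* is /o/, which is a vowel, so the plural suffix is -jeb, giving *dorzaojeb*.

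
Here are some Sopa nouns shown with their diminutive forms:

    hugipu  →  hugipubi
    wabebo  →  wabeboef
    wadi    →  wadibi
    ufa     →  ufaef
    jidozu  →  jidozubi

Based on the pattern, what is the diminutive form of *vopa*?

vopaef

The alternation tracks the last vowel of the stem — -bi when the last vowel of the stem is a high vowel (*hugipu*, *wadi*, *jidozu*); -ef when the last vowel of the stem is a non-high vowel (*wabebo*, *ufa*).
*vopa*: last vowel = /a/, a non-high vowel → -ef → *vopaef*.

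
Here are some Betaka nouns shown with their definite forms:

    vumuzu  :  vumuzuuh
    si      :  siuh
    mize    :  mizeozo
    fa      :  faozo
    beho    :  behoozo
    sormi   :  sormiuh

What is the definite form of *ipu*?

The alternation tracks the last vowel of the stem — -uh when the last vowel of the stem is a high vowel (*vumuzu*, *si*, *sormi*); -ozo when the last vowel of the stem is a non-high vowel (*mize*, *fa*, *beho*).
Since the last vowel of *ipu* is /u/ (a high vowel), it takes -uh, giving *ipuuh*.

ipuuh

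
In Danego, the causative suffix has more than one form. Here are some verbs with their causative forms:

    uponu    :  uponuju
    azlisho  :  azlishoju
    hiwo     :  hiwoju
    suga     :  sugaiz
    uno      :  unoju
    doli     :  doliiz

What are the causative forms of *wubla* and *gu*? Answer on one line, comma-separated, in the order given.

Looking at the last vowel of each stem: -ju when the last vowel of the stem is a rounded vowel (*uponu*, *azlisho*, *hiwo*, *uno*); -iz when the last vowel of the stem is an unrounded vowel (*suga*, *doli*).
*wubla*: last vowel = /a/, an unrounded vowel → -iz → *wublaiz*.
*gu* — last vowel /u/ (a rounded vowel) → -ju → *guju*.

wublaiz, guju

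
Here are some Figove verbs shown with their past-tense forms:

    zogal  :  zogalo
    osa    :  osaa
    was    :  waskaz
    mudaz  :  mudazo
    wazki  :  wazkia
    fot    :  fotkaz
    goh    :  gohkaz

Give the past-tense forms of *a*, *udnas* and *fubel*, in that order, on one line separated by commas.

The alternation tracks the final sound of the stem — -kaz when the stem ends in a voiceless consonant (*was*, *fot*, *goh*); -o when the stem ends in a voiced consonant (*zogal*, *mudaz*); -a when the stem ends in a vowel (*osa*, *wazki*).
The final sound of *a* is /a/, which is a vowel, so the suffix is -a, giving *aa*.
The final sound of *udnas* is /s/, which is a voiceless consonant, so the suffix is -kaz, giving *udnaskaz*.
*fubel* — final sound /l/ (a voiced consonant) → -o → *fubelo*.

aa, udnaskaz, fubelo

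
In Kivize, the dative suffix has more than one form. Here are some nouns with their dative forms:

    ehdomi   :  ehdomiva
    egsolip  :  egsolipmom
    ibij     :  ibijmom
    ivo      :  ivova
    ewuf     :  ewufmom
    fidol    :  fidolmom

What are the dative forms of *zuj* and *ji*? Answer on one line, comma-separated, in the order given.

zujmom, jiva

The suffix is conditioned by the final sound: -mom when the stem ends in a consonant (*egsolip*, *ibij*, *ewuf*, *fidol*); -va when the stem ends in a vowel (*ehdomi*, *ivo*).
Since the final sound of *zuj* is /j/ (a consonant), it takes -mom, giving *zujmom*.
*ji*: final sound = /i/, a vowel → -va → *jiva*.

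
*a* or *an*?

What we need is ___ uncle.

The indefinite article is chosen by the initial *sound* of the following word, not its spelling.
*uncle* begins with the sound /ʌ/ (u pronounced /ʌ/) — a vowel sound.
So the article is *an*: What we need is an uncle.

an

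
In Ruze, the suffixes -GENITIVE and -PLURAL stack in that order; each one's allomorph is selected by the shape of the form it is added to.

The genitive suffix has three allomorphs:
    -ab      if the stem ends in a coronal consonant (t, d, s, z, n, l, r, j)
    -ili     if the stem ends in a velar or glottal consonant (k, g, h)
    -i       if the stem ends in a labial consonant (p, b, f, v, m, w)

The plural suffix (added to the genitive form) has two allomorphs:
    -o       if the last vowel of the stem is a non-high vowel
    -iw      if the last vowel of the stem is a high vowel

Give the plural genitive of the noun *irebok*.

irebokiliiw

*irebok* — final consonant /k/ (velar/glottal) → -ili → *irebokili*.
The genitive form *irebokili* — last vowel /i/ (a high vowel) → -iw → *irebokiliiw*.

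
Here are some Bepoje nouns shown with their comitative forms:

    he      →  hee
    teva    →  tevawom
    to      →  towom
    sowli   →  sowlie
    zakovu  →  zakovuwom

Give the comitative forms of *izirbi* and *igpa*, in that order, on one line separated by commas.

Looking at the last vowel of each stem: -e when the last vowel of the stem is a front vowel (*he*, *sowli*); -wom when the last vowel of the stem is a back vowel (*teva*, *to*, *zakovu*).
The last vowel of *izirbi* is /i/, which is a front vowel, so the suffix is -e, giving *izirbie*.
*igpa*: last vowel = /a/, a back vowel → -wom → *igpawom*.

izirbie, igpawom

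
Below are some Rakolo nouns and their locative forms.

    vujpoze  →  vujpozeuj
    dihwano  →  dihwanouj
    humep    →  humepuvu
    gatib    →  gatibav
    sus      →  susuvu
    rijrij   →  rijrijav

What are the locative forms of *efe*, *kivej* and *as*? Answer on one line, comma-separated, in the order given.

The alternation tracks the final sound of the stem — -uvu when the stem ends in a voiceless consonant (*humep*, *sus*); -av when the stem ends in a voiced consonant (*gatib*, *rijrij*); -uj when the stem ends in a vowel (*vujpoze*, *dihwano*).
The final sound of *efe* is /e/, which is a vowel, so the suffix is -uj, giving *efeuj*.
The final sound of *kivej* is /j/, which is a voiced consonant, so the suffix is -av, giving *kivejav*.
*as* — final sound /s/ (a voiceless consonant) → -uvu → *asuvu*.

efeuj, kivejav, asuvu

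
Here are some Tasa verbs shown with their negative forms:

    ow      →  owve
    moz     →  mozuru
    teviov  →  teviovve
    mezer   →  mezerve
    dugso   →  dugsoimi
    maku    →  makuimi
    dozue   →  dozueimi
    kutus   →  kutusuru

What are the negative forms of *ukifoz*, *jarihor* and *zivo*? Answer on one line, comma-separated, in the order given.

ukifozuru, jarihorve, zivoimi

The alternation tracks the final sound of the stem — -uru when the stem ends in a sibilant (*moz*, *kutus*); -ve when the stem ends in a non-sibilant consonant (*ow*, *teviov*, *mezer*); -imi when the stem ends in a vowel (*dugso*, *maku*, *dozue*).
The final sound of *ukifoz* is /z/, which is a sibilant, so the suffix is -uru, giving *ukifozuru*.
Since the final sound of *jarihor* is /r/ (a non-sibilant consonant), it takes -ve, giving *jarihorve*.
*zivo* — final sound /o/ (a vowel) → -imi → *zivoimi*.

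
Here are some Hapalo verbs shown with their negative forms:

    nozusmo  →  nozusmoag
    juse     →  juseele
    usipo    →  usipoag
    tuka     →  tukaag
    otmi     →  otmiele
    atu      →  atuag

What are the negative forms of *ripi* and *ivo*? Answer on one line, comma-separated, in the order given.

The suffix is conditioned by the last vowel: -ele when the last vowel of the stem is a front vowel (*juse*, *otmi*); -ag when the last vowel of the stem is a back vowel (*nozusmo*, *usipo*, *tuka*, *atu*).
The last vowel of *ripi* is /i/, which is a front vowel, so the suffix is -ele, giving *ripiele*.
The last vowel of *ivo* is /o/, which is a back vowel, so the suffix is -ag, giving *ivoag*.

ripiele, ivoag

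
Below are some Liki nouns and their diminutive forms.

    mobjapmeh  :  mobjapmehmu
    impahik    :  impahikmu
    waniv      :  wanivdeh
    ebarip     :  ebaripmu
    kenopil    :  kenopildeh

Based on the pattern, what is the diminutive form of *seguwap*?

seguwapmu

The suffix is conditioned by the final consonant: -mu when the stem ends in a voiceless consonant (*mobjapmeh*, *impahik*, *ebarip*); -deh when the stem ends in a voiced consonant (*waniv*, *kenopil*).
*seguwap* — final consonant /p/ (voiceless) → -mu → *seguwapmu*.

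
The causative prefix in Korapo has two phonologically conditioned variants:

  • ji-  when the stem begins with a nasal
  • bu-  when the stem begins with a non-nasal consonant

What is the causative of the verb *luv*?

Since the first consonant of *luv* is /l/ (non-nasal), it takes bu-, giving *buluv*.

buluv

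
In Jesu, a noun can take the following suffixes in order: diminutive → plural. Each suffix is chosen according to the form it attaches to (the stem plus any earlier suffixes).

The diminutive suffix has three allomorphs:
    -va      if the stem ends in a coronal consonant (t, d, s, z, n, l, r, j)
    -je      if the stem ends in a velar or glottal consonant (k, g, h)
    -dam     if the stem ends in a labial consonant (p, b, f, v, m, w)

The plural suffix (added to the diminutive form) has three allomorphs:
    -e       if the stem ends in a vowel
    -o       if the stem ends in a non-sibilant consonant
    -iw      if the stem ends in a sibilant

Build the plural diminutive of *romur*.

romurvae

Since the final consonant of *romur* is /r/ (coronal), it takes -va, giving *romurva*.
The diminutive form *romurva*: final sound = /a/, a vowel → -e → *romurvae*.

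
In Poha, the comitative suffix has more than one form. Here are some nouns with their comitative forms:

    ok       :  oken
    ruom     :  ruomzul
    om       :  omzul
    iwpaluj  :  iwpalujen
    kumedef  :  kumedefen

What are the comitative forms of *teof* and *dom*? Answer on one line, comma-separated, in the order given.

The pattern is nasality of the final consonant: -zul when the stem ends in a nasal (*ruom*, *om*); -en when the stem ends in a non-nasal consonant (*ok*, *iwpaluj*, *kumedef*).
Since the final consonant of *teof* is /f/ (non-nasal), it takes -en, giving *teofen*.
*dom*: final consonant = /m/, a nasal → -zul → *domzul*.

teofen, domzul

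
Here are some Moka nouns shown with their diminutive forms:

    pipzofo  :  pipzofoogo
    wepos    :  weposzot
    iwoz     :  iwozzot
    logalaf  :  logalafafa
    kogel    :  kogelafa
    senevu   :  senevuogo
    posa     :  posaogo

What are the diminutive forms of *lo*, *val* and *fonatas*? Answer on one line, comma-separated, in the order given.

The suffix is conditioned by the final sound: -zot when the stem ends in a sibilant (*wepos*, *iwoz*); -afa when the stem ends in a non-sibilant consonant (*logalaf*, *kogel*); -ogo when the stem ends in a vowel (*pipzofo*, *senevu*, *posa*).
Since the final sound of *lo* is /o/ (a vowel), it takes -ogo, giving *loogo*.
Since the final sound of *val* is /l/ (a non-sibilant consonant), it takes -afa, giving *valafa*.
*fonatas*: final sound = /s/, a sibilant → -zot → *fonataszot*.

loogo, valafa, fonataszot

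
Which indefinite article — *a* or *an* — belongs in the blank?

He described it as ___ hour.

The indefinite article is chosen by the initial *sound* of the following word, not its spelling.
*hour* begins with the sound /aʊ/ (silent h) — a vowel sound.
So the article is *an*: He described it as an hour.

an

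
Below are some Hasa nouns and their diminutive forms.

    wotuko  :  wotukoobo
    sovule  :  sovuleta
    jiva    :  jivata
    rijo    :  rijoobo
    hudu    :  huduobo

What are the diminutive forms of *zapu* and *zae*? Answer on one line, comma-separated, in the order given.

The suffix is conditioned by the last vowel: -obo when the last vowel of the stem is a rounded vowel (*wotuko*, *rijo*, *hudu*); -ta when the last vowel of the stem is an unrounded vowel (*sovule*, *jiva*).
*zapu*: last vowel = /u/, a rounded vowel → -obo → *zapuobo*.
*zae*: last vowel = /e/, an unrounded vowel → -ta → *zaeta*.

zapuobo, zaeta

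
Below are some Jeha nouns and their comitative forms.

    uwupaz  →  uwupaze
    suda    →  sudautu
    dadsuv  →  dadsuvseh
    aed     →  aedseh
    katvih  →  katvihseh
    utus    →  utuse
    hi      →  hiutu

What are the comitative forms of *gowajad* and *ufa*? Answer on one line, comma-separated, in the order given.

The suffix is conditioned by the final sound: -e when the stem ends in a sibilant (*uwupaz*, *utus*); -seh when the stem ends in a non-sibilant consonant (*dadsuv*, *aed*, *katvih*); -utu when the stem ends in a vowel (*suda*, *hi*).
Since the final sound of *gowajad* is /d/ (a non-sibilant consonant), it takes -seh, giving *gowajadseh*.
Since the final sound of *ufa* is /a/ (a vowel), it takes -utu, giving *ufautu*.

gowajadseh, ufautu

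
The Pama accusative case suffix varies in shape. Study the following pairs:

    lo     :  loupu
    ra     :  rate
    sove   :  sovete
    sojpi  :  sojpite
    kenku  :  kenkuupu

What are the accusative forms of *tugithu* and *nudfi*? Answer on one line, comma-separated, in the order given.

Looking at the last vowel of each stem: -upu when the last vowel of the stem is a rounded vowel (*lo*, *kenku*); -te when the last vowel of the stem is an unrounded vowel (*ra*, *sove*, *sojpi*).
The last vowel of *tugithu* is /u/, which is a rounded vowel, so the suffix is -upu, giving *tugithuupu*.
*nudfi* — last vowel /i/ (an unrounded vowel) → -te → *nudfite*.

tugithuupu, nudfite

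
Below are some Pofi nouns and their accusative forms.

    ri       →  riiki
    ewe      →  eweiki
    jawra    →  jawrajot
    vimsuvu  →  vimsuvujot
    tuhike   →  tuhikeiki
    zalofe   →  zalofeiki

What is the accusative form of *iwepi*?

The suffix is conditioned by the last vowel: -iki when the last vowel of the stem is a front vowel (*ri*, *ewe*, *tuhike*, *zalofe*); -jot when the last vowel of the stem is a back vowel (*jawra*, *vimsuvu*).
*iwepi* — last vowel /i/ (a front vowel) → -iki → *iwepiiki*.

iwepiiki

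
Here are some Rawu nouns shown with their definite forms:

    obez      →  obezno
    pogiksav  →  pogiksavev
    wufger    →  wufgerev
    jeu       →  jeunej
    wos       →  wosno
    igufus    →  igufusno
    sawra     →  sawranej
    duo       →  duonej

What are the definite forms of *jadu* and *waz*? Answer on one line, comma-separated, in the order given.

The pattern is sibilance of the final sound: -no when the stem ends in a sibilant (*obez*, *wos*, *igufus*); -ev when the stem ends in a non-sibilant consonant (*pogiksav*, *wufger*); -nej when the stem ends in a vowel (*jeu*, *sawra*, *duo*).
Since the final sound of *jadu* is /u/ (a vowel), it takes -nej, giving *jadunej*.
The final sound of *waz* is /z/, which is a sibilant, so the suffix is -no, giving *wazno*.

jadunej, wazno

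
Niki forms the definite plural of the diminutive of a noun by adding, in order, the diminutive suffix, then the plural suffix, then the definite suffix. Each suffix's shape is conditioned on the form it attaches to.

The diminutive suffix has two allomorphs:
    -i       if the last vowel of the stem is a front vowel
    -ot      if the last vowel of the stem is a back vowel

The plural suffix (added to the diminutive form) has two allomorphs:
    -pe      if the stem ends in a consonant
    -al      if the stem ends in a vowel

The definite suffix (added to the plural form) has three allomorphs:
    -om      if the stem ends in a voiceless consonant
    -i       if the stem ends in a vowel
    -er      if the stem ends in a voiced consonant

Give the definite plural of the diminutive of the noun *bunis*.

bunisialer

Since the last vowel of *bunis* is /i/ (a front vowel), it takes -i, giving *bunisi*.
The diminutive form *bunisi* — final sound /i/ (a vowel) → -al → *bunisial*.
The plural form *bunisial* — final sound /l/ (a voiced consonant) → -er → *bunisialer*.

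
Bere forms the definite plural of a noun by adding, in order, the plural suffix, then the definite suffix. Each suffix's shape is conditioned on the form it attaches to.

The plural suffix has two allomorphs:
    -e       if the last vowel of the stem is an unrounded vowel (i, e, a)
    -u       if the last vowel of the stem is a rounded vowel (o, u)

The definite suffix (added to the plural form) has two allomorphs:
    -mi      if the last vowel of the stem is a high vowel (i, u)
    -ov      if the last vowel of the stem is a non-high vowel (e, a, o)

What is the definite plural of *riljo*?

riljoumi

Since the last vowel of *riljo* is /o/ (a rounded vowel), it takes -u, giving *riljou*.
The plural form *riljou*: last vowel = /u/, a high vowel → -mi → *riljoumi*.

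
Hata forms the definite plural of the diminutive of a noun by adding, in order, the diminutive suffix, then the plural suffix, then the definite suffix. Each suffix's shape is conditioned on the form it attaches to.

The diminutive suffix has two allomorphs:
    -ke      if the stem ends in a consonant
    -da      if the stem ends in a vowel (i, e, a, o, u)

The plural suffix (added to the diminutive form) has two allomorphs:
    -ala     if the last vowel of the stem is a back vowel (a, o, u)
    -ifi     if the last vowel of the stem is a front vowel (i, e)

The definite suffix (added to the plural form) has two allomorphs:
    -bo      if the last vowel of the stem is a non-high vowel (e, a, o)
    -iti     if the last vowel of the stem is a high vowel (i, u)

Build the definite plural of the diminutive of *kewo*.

*kewo* — final sound /o/ (a vowel) → -da → *kewoda*.
The diminutive form *kewoda* — last vowel /a/ (a back vowel) → -ala → *kewodaala*.
Since the last vowel of the plural form *kewodaala* is /a/ (a non-high vowel), it takes -bo, giving *kewodaalabo*.

kewodaalabo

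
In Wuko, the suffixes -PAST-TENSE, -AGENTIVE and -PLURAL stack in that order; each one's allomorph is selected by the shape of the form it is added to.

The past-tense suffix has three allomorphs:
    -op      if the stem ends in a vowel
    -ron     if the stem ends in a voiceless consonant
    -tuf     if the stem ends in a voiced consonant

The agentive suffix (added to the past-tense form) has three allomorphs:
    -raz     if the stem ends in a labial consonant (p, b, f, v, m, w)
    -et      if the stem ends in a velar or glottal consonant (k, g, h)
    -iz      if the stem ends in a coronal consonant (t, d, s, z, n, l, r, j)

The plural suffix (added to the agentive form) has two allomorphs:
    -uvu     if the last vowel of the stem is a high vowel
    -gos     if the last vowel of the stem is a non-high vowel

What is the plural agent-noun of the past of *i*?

*i* — final sound /i/ (a vowel) → -op → *iop*.
The past-tense form *iop* — final consonant /p/ (labial) → -raz → *iopraz*.
The last vowel of the agentive form *iopraz* is /a/, which is a non-high vowel, so the plural suffix is -gos, giving *ioprazgos*.

ioprazgos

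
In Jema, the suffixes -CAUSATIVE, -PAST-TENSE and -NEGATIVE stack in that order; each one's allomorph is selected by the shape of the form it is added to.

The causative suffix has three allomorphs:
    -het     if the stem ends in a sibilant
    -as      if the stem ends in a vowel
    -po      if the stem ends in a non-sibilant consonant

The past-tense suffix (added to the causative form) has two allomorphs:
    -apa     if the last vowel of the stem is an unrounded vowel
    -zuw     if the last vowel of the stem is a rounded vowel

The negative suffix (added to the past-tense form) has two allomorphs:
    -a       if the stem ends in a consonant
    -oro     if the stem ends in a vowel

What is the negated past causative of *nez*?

nezhetapaoro

Since the final sound of *nez* is /z/ (a sibilant), it takes -het, giving *nezhet*.
The causative form *nezhet*: last vowel = /e/, an unrounded vowel → -apa → *nezhetapa*.
The final sound of the past-tense form *nezhetapa* is /a/, which is a vowel, so the negative suffix is -oro, giving *nezhetapaoro*.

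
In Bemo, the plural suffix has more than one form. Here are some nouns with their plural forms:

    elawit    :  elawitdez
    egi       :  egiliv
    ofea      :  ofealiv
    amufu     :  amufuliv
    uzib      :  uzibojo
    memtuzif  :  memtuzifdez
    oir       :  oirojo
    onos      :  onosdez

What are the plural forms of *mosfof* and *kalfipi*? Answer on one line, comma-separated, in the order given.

mosfofdez, kalfipiliv

The alternation tracks the final sound of the stem — -dez when the stem ends in a voiceless consonant (*elawit*, *memtuzif*, *onos*); -ojo when the stem ends in a voiced consonant (*uzib*, *oir*); -liv when the stem ends in a vowel (*egi*, *ofea*, *amufu*).
*mosfof* — final sound /f/ (a voiceless consonant) → -dez → *mosfofdez*.
The final sound of *kalfipi* is /i/, which is a vowel, so the suffix is -liv, giving *kalfipiliv*.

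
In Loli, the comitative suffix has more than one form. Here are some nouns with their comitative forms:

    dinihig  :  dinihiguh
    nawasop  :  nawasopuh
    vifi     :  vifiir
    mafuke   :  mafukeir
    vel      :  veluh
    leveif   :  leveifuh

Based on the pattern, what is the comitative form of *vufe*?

The pattern is consonant vs. vowel: -uh when the stem ends in a consonant (*dinihig*, *nawasop*, *vel*, *leveif*); -ir when the stem ends in a vowel (*vifi*, *mafuke*).
*vufe*: final sound = /e/, a vowel → -ir → *vufeir*.

vufeir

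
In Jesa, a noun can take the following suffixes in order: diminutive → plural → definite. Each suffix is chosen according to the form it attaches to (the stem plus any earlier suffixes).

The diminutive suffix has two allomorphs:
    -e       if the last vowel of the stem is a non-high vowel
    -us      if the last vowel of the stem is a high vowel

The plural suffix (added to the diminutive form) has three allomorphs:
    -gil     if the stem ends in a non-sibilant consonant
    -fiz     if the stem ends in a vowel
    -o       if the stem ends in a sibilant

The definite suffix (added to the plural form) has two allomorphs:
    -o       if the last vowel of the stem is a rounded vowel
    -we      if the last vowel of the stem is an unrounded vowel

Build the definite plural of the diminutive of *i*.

*i*: last vowel = /i/, a high vowel → -us → *ius*.
Since the final sound of the diminutive form *ius* is /s/ (a sibilant), it takes -o, giving *iuso*.
Since the last vowel of the plural form *iuso* is /o/ (a rounded vowel), it takes -o, giving *iusoo*.

iusoo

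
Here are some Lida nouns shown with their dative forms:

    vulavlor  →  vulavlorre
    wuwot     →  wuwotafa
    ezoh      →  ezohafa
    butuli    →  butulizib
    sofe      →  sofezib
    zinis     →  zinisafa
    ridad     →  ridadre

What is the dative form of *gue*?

guezib

The alternation tracks the final sound of the stem — -afa when the stem ends in a voiceless consonant (*wuwot*, *ezoh*, *zinis*); -re when the stem ends in a voiced consonant (*vulavlor*, *ridad*); -zib when the stem ends in a vowel (*butuli*, *sofe*).
*gue* — final sound /e/ (a vowel) → -zib → *guezib*.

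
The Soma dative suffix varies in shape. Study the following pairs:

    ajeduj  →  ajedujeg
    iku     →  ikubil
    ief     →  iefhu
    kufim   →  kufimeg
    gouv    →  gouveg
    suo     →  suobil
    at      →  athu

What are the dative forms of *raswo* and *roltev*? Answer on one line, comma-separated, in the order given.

The suffix is conditioned by the final sound: -hu when the stem ends in a voiceless consonant (*ief*, *at*); -eg when the stem ends in a voiced consonant (*ajeduj*, *kufim*, *gouv*); -bil when the stem ends in a vowel (*iku*, *suo*).
The final sound of *raswo* is /o/, which is a vowel, so the suffix is -bil, giving *raswobil*.
*roltev* — final sound /v/ (a voiced consonant) → -eg → *rolteveg*.

raswobil, rolteveg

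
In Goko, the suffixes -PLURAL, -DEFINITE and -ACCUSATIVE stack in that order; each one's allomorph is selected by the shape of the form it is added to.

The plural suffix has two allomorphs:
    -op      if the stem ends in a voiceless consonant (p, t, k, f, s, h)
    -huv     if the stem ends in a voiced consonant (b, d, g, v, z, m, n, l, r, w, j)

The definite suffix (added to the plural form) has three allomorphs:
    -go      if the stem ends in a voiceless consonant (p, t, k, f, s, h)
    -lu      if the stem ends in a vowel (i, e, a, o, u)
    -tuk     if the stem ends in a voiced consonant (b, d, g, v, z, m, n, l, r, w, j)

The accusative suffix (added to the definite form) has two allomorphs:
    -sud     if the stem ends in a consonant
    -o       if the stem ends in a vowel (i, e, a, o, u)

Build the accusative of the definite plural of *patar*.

patarhuvtuksud

Since the final consonant of *patar* is /r/ (voiced), it takes -huv, giving *patarhuv*.
The final sound of the plural form *patarhuv* is /v/, which is a voiced consonant, so the definite suffix is -tuk, giving *patarhuvtuk*.
Since the final sound of the definite form *patarhuvtuk* is /k/ (a consonant), it takes -sud, giving *patarhuvtuksud*.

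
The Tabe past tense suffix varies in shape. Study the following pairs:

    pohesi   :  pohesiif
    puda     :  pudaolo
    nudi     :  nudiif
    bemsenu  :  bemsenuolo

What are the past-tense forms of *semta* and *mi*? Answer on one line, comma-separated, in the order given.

semtaolo, miif

The alternation tracks the last vowel of the stem — -if when the last vowel of the stem is a front vowel (*pohesi*, *nudi*); -olo when the last vowel of the stem is a back vowel (*puda*, *bemsenu*).
*semta* — last vowel /a/ (a back vowel) → -olo → *semtaolo*.
Since the last vowel of *mi* is /i/ (a front vowel), it takes -if, giving *miif*.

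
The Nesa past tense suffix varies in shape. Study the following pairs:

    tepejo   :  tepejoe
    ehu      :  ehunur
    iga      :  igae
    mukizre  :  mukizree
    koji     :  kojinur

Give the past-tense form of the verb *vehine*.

vehinee

The pattern is height harmony: -nur when the last vowel of the stem is a high vowel (*ehu*, *koji*); -e when the last vowel of the stem is a non-high vowel (*tepejo*, *iga*, *mukizre*).
The last vowel of *vehine* is /e/, which is a non-high vowel, so the suffix is -e, giving *vehinee*.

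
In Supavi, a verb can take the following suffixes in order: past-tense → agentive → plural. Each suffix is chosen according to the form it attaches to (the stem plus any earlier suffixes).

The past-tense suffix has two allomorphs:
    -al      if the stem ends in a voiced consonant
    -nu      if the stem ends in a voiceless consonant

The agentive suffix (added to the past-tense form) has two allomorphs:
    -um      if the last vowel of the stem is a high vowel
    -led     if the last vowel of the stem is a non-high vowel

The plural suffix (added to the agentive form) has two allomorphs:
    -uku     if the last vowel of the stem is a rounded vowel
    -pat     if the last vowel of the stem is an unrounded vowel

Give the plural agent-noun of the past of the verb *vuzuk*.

vuzuknuumuku

Since the final consonant of *vuzuk* is /k/ (voiceless), it takes -nu, giving *vuzuknu*.
The past-tense form *vuzuknu* — last vowel /u/ (a high vowel) → -um → *vuzuknuum*.
The last vowel of the agentive form *vuzuknuum* is /u/, which is a rounded vowel, so the plural suffix is -uku, giving *vuzuknuumuku*.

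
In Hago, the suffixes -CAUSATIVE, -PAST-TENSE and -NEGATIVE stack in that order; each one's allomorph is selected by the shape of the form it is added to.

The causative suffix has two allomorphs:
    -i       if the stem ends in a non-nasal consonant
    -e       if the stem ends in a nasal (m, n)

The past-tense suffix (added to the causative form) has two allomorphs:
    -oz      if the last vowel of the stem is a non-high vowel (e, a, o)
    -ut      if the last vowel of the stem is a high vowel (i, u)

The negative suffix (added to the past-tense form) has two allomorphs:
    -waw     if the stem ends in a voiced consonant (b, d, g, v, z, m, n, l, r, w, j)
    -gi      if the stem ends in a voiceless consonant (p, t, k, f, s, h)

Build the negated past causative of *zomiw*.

*zomiw*: final consonant = /w/, non-nasal → -i → *zomiwi*.
The last vowel of the causative form *zomiwi* is /i/, which is a high vowel, so the past-tense suffix is -ut, giving *zomiwiut*.
Since the final consonant of the past-tense form *zomiwiut* is /t/ (voiceless), it takes -gi, giving *zomiwiutgi*.

zomiwiutgi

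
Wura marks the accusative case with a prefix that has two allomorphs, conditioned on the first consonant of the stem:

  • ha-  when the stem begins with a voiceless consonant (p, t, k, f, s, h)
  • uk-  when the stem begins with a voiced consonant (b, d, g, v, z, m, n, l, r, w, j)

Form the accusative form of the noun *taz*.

hataz

*taz*: first consonant = /t/, voiceless → ha- → *hataz*.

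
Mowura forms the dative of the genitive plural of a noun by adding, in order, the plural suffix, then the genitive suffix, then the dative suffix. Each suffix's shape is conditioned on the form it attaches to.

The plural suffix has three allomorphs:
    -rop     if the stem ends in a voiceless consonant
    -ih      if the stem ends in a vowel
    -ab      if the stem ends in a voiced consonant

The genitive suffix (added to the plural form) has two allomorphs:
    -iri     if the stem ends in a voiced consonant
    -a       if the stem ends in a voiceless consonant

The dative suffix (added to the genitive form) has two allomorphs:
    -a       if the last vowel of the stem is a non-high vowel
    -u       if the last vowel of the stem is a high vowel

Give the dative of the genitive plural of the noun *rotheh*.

rothehropaa

*rotheh* — final sound /h/ (a voiceless consonant) → -rop → *rothehrop*.
The plural form *rothehrop* — final consonant /p/ (voiceless) → -a → *rothehropa*.
The genitive form *rothehropa*: last vowel = /a/, a non-high vowel → -a → *rothehropaa*.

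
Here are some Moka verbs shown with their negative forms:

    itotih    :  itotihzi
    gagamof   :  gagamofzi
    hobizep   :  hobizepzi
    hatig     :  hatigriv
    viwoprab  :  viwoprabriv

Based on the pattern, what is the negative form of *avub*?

avubriv

Looking at the final consonant of each stem: -zi when the stem ends in a voiceless consonant (*itotih*, *gagamof*, *hobizep*); -riv when the stem ends in a voiced consonant (*hatig*, *viwoprab*).
*avub*: final consonant = /b/, voiced → -riv → *avubriv*.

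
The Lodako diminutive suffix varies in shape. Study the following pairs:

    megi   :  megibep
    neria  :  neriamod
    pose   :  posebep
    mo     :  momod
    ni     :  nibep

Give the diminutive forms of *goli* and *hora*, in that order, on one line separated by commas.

golibep, horamod

The pattern is front/back vowel harmony: -bep when the last vowel of the stem is a front vowel (*megi*, *pose*, *ni*); -mod when the last vowel of the stem is a back vowel (*neria*, *mo*).
Since the last vowel of *goli* is /i/ (a front vowel), it takes -bep, giving *golibep*.
Since the last vowel of *hora* is /a/ (a back vowel), it takes -mod, giving *horamod*.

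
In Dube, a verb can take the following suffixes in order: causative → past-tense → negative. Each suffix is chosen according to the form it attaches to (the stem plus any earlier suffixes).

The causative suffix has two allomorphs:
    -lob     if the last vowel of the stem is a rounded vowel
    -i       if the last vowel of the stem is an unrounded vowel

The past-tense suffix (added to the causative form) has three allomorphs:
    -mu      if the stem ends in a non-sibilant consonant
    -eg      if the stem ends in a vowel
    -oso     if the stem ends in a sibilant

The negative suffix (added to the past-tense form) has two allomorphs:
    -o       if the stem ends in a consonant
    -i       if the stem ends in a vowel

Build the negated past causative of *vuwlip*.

The last vowel of *vuwlip* is /i/, which is an unrounded vowel, so the causative suffix is -i, giving *vuwlipi*.
The causative form *vuwlipi* — final sound /i/ (a vowel) → -eg → *vuwlipieg*.
Since the final sound of the past-tense form *vuwlipieg* is /g/ (a consonant), it takes -o, giving *vuwlipiego*.

vuwlipiego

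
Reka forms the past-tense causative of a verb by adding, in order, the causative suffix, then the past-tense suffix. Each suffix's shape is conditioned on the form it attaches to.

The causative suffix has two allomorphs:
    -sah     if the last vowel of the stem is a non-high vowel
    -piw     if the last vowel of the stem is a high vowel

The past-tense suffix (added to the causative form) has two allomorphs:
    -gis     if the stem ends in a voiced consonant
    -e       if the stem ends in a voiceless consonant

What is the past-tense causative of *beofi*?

beofipiwgis

Since the last vowel of *beofi* is /i/ (a high vowel), it takes -piw, giving *beofipiw*.
The final consonant of the causative form *beofipiw* is /w/, which is voiced, so the past-tense suffix is -gis, giving *beofipiwgis*.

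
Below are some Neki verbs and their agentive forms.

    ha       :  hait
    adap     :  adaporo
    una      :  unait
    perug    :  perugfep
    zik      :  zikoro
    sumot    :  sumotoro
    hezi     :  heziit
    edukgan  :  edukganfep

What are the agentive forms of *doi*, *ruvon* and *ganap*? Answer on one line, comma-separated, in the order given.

doiit, ruvonfep, ganaporo

The pattern is voicing of the final sound: -oro when the stem ends in a voiceless consonant (*adap*, *zik*, *sumot*); -fep when the stem ends in a voiced consonant (*perug*, *edukgan*); -it when the stem ends in a vowel (*ha*, *una*, *hezi*).
*doi* — final sound /i/ (a vowel) → -it → *doiit*.
Since the final sound of *ruvon* is /n/ (a voiced consonant), it takes -fep, giving *ruvonfep*.
Since the final sound of *ganap* is /p/ (a voiceless consonant), it takes -oro, giving *ganaporo*.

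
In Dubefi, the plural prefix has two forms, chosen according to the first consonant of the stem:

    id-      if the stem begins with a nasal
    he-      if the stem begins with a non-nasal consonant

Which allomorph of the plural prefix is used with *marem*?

id-

The first consonant of *marem* is /m/, which is a nasal, so the prefix is id-.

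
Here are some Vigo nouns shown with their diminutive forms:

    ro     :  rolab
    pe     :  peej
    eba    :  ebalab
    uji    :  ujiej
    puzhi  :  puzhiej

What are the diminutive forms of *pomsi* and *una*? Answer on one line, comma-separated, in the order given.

The suffix is conditioned by the last vowel: -ej when the last vowel of the stem is a front vowel (*pe*, *uji*, *puzhi*); -lab when the last vowel of the stem is a back vowel (*ro*, *eba*).
Since the last vowel of *pomsi* is /i/ (a front vowel), it takes -ej, giving *pomsiej*.
*una* — last vowel /a/ (a back vowel) → -lab → *unalab*.

pomsiej, unalab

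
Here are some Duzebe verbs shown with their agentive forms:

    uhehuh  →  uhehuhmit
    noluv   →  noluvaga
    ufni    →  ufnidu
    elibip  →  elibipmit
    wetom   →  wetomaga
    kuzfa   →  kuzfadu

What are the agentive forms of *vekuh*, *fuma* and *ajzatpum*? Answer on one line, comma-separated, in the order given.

vekuhmit, fumadu, ajzatpumaga

The alternation tracks the final sound of the stem — -mit when the stem ends in a voiceless consonant (*uhehuh*, *elibip*); -aga when the stem ends in a voiced consonant (*noluv*, *wetom*); -du when the stem ends in a vowel (*ufni*, *kuzfa*).
The final sound of *vekuh* is /h/, which is a voiceless consonant, so the suffix is -mit, giving *vekuhmit*.
The final sound of *fuma* is /a/, which is a vowel, so the suffix is -du, giving *fumadu*.
Since the final sound of *ajzatpum* is /m/ (a voiced consonant), it takes -aga, giving *ajzatpumaga*.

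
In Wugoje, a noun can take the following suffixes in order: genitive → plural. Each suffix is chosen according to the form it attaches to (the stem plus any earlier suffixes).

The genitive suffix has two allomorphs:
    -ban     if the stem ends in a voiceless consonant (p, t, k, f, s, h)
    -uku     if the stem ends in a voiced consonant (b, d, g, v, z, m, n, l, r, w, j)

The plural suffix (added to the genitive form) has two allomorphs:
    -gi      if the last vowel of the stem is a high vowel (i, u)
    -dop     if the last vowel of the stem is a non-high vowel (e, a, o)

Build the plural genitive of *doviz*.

dovizukugi

*doviz*: final consonant = /z/, voiced → -uku → *dovizuku*.
Since the last vowel of the genitive form *dovizuku* is /u/ (a high vowel), it takes -gi, giving *dovizukugi*.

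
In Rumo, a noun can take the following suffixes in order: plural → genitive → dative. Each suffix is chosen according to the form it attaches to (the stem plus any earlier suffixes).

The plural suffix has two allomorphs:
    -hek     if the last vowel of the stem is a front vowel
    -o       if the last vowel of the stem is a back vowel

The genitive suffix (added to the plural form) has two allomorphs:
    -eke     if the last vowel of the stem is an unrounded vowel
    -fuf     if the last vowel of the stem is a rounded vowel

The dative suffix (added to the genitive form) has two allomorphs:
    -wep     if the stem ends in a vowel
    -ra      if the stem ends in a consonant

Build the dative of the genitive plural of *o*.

*o* — last vowel /o/ (a back vowel) → -o → *oo*.
The plural form *oo*: last vowel = /o/, a rounded vowel → -fuf → *oofuf*.
Since the final sound of the genitive form *oofuf* is /f/ (a consonant), it takes -ra, giving *oofufra*.

oofufra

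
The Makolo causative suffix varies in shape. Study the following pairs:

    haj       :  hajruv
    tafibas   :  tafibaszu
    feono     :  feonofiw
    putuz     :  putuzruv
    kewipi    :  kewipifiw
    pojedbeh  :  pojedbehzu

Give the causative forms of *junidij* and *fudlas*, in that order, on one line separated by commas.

The alternation tracks the final sound of the stem — -zu when the stem ends in a voiceless consonant (*tafibas*, *pojedbeh*); -ruv when the stem ends in a voiced consonant (*haj*, *putuz*); -fiw when the stem ends in a vowel (*feono*, *kewipi*).
The final sound of *junidij* is /j/, which is a voiced consonant, so the suffix is -ruv, giving *junidijruv*.
Since the final sound of *fudlas* is /s/ (a voiceless consonant), it takes -zu, giving *fudlaszu*.

junidijruv, fudlaszu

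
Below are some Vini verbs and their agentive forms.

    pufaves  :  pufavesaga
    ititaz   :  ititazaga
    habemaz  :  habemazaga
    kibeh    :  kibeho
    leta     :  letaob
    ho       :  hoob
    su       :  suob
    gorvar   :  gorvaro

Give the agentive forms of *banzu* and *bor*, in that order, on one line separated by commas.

The alternation tracks the final sound of the stem — -aga when the stem ends in a sibilant (*pufaves*, *ititaz*, *habemaz*); -o when the stem ends in a non-sibilant consonant (*kibeh*, *gorvar*); -ob when the stem ends in a vowel (*leta*, *ho*, *su*).
*banzu*: final sound = /u/, a vowel → -ob → *banzuob*.
*bor* — final sound /r/ (a non-sibilant consonant) → -o → *boro*.

banzuob, boro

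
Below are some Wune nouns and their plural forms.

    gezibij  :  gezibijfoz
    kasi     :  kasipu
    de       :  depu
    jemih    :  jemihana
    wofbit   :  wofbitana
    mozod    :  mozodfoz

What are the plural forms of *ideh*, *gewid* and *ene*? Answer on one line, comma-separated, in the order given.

idehana, gewidfoz, enepu

The pattern is voicing of the final sound: -ana when the stem ends in a voiceless consonant (*jemih*, *wofbit*); -foz when the stem ends in a voiced consonant (*gezibij*, *mozod*); -pu when the stem ends in a vowel (*kasi*, *de*).
Since the final sound of *ideh* is /h/ (a voiceless consonant), it takes -ana, giving *idehana*.
*gewid*: final sound = /d/, a voiced consonant → -foz → *gewidfoz*.
*ene* — final sound /e/ (a vowel) → -pu → *enepu*.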